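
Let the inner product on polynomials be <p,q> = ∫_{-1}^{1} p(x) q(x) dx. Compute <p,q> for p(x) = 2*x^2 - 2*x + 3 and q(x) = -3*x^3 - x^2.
<p,q> = -2/5

Expand the product: p(x)·q(x) = -6*x^5 + 4*x^4 - 7*x^3 - 3*x^2.
∫_{-1}^{1} of each monomial x^k gives [2/(k+1) if k even, 0 if k odd]. Integrating term-by-term (or equivalently evaluating the antiderivative F(x) = -x^6 + 4*x^5/5 - 7*x^4/4 - x^3 at the endpoints):
  F(1) − F(−1) = -59/20 − (-51/20) = -2/5.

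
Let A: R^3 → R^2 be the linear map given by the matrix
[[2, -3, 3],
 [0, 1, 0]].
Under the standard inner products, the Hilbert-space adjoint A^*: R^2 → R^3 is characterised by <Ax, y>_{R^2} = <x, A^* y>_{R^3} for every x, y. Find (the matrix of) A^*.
A^* = A^T =
[[2, 0],
 [-3, 1],
 [3, 0]]

For real matrices with standard dot products, the defining identity <Ax, y> = <x, A^* y> gives (Ax)^T y = x^T (A^*) y, i.e. x^T A^T y = x^T (A^*) y. Since this holds for all x, y, we must have A^* = A^T. Therefore
A^* =
[[2, 0],
 [-3, 1],
 [3, 0]].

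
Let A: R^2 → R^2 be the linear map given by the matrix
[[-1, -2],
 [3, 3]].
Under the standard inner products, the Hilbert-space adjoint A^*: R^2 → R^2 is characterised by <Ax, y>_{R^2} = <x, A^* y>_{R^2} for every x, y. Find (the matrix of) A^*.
A^* = A^T =
[[-1, 3],
 [-2, 3]]

For real matrices with standard dot products, the defining identity <Ax, y> = <x, A^* y> gives (Ax)^T y = x^T (A^*) y, i.e. x^T A^T y = x^T (A^*) y. Since this holds for all x, y, we must have A^* = A^T. Therefore
A^* =
[[-1, 3],
 [-2, 3]].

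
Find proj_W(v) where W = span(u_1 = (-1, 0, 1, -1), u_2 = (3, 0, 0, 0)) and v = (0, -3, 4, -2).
proj_W(v) = (0, 0, 3, -3)

Set up U = [u_1 | ... | u_2] ∈ R^(4×2). The projector onto W = col(U) is P = U (U^T U)^(-1) U^T.
Compute U^T U =
  [3, -3]
  [-3, 9],
and U^T v = (6, 0).
Solve U^T U · c = U^T v for the coefficients: c = (3, 1). The projection is proj_W(v) = U c.
Check: (v - proj_W(v)) · u_1 = 0  (should be 0).
Check: (v - proj_W(v)) · u_2 = 0  (should be 0).
Result: proj_W(v) = (0, 0, 3, -3).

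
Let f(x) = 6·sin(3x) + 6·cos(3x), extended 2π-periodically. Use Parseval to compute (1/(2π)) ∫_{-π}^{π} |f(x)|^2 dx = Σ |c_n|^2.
Σ |c_n|^2 = 36

Expand |f|^2 and use orthogonality of {sin(nx), cos(mx)} on [-π, π]:
  ∫_{-π}^{π} sin(nx)^2 dx = π, ∫ cos(mx)^2 dx = π, and cross terms integrate to 0.
So ∫_{-π}^{π} f(x)^2 dx = 6^2 · π + 6^2 · π = (36 + 36)π.
Divide by 2π: (36 + 36)/2 = 36.
By Parseval, this equals Σ |c_n|^2.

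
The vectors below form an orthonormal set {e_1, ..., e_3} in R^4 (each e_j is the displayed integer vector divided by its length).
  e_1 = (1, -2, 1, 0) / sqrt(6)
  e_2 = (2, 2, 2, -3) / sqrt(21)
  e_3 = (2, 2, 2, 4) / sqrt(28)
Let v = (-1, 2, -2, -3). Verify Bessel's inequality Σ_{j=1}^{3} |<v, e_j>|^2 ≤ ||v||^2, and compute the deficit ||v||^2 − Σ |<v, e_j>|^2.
Σ |<v, e_j>|^2 = 35/2; ||v||^2 = 18; deficit = 1/2

Write each e_j = u_j / sqrt(<u_j, u_j>) where u_j is the displayed integer vector. Then <v, e_j> = <v, u_j> / sqrt(<u_j, u_j>), so |<v, e_j>|^2 = <v, u_j>^2 / <u_j, u_j>.
Coefficients: <v, e_1> = -7/sqrt(6), <v, e_2> = 7/sqrt(21), <v, e_3> = -14/sqrt(28).
Square and sum: Σ |<v, e_j>|^2 = 35/2.
Compute ||v||^2 = v·v = 18.
Deficit = 18 − 35/2 = 1/2 ≥ 0, confirming Bessel's inequality. (The deficit equals ||v − Σ <v,e_j> e_j||^2, the squared distance from v to span{e_j}.)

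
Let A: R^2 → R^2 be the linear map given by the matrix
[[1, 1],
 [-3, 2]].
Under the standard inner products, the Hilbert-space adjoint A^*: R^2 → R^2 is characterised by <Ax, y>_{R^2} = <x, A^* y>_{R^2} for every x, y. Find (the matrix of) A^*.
A^* = A^T =
[[1, -3],
 [1, 2]]

For real matrices with standard dot products, the defining identity <Ax, y> = <x, A^* y> gives (Ax)^T y = x^T (A^*) y, i.e. x^T A^T y = x^T (A^*) y. Since this holds for all x, y, we must have A^* = A^T. Therefore
A^* =
[[1, -3],
 [1, 2]].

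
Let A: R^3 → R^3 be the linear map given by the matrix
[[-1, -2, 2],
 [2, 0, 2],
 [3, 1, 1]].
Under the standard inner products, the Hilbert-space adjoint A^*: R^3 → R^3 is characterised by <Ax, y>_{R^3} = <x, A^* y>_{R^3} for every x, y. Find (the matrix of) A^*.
A^* = A^T =
[[-1, 2, 3],
 [-2, 0, 1],
 [2, 2, 1]]

For real matrices with standard dot products, the defining identity <Ax, y> = <x, A^* y> gives (Ax)^T y = x^T (A^*) y, i.e. x^T A^T y = x^T (A^*) y. Since this holds for all x, y, we must have A^* = A^T. Therefore
A^* =
[[-1, 2, 3],
 [-2, 0, 1],
 [2, 2, 1]].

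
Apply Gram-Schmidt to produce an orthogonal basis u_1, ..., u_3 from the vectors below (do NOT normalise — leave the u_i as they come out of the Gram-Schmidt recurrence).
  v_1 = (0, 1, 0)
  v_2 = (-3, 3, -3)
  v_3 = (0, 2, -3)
Orthogonal basis:
  u_1 = (0, 1, 0)
  u_2 = (-3, 0, -3)
  u_3 = (3/2, 0, -3/2)

Apply the Gram-Schmidt recurrence
  u_1 = v_1
  u_i = v_i − Σ_{j<i} ((v_i · u_j) / (u_j · u_j)) · u_j.

Step by step this gives:
  u_1 = (0, 1, 0)
  u_2 = (-3, 0, -3)
  u_3 = (3/2, 0, -3/2)

Orthogonality check:
  u_2 · u_1 = 0 (should be 0)
  u_3 · u_1 = 0 (should be 0)
  u_3 · u_2 = 0 (should be 0)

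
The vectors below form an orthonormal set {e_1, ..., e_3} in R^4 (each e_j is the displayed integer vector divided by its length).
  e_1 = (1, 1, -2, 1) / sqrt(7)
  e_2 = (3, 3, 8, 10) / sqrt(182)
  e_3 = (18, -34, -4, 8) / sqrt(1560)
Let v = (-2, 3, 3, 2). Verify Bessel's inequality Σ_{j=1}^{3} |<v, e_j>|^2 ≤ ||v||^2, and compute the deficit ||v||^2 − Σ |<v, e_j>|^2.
Σ |<v, e_j>|^2 = 374/15; ||v||^2 = 26; deficit = 16/15

Write each e_j = u_j / sqrt(<u_j, u_j>) where u_j is the displayed integer vector. Then <v, e_j> = <v, u_j> / sqrt(<u_j, u_j>), so |<v, e_j>|^2 = <v, u_j>^2 / <u_j, u_j>.
Coefficients: <v, e_1> = -3/sqrt(7), <v, e_2> = 47/sqrt(182), <v, e_3> = -134/sqrt(1560).
Square and sum: Σ |<v, e_j>|^2 = 374/15.
Compute ||v||^2 = v·v = 26.
Deficit = 26 − 374/15 = 16/15 ≥ 0, confirming Bessel's inequality. (The deficit equals ||v − Σ <v,e_j> e_j||^2, the squared distance from v to span{e_j}.)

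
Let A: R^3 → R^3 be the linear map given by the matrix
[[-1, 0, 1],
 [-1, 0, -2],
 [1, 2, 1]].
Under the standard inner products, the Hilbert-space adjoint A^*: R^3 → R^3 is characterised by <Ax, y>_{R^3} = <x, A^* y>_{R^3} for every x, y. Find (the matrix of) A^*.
A^* = A^T =
[[-1, -1, 1],
 [0, 0, 2],
 [1, -2, 1]]

For real matrices with standard dot products, the defining identity <Ax, y> = <x, A^* y> gives (Ax)^T y = x^T (A^*) y, i.e. x^T A^T y = x^T (A^*) y. Since this holds for all x, y, we must have A^* = A^T. Therefore
A^* =
[[-1, -1, 1],
 [0, 0, 2],
 [1, -2, 1]].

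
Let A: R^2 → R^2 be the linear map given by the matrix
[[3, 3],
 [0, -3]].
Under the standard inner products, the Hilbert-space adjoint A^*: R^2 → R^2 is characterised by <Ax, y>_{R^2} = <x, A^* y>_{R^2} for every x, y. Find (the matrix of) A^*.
A^* = A^T =
[[3, 0],
 [3, -3]]

For real matrices with standard dot products, the defining identity <Ax, y> = <x, A^* y> gives (Ax)^T y = x^T (A^*) y, i.e. x^T A^T y = x^T (A^*) y. Since this holds for all x, y, we must have A^* = A^T. Therefore
A^* =
[[3, 0],
 [3, -3]].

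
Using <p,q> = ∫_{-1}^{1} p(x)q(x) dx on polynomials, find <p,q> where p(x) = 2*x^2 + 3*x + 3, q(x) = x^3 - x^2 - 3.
<p,q> = -118/5

Expand the product: p(x)·q(x) = 2*x^5 + x^4 - 9*x^2 - 9*x - 9.
∫_{-1}^{1} of each monomial x^k gives [2/(k+1) if k even, 0 if k odd]. Integrating term-by-term (or equivalently evaluating the antiderivative F(x) = x^6/3 + x^5/5 - 3*x^3 - 9*x^2/2 - 9*x at the endpoints):
  F(1) − F(−1) = -479/30 − (229/30) = -118/5.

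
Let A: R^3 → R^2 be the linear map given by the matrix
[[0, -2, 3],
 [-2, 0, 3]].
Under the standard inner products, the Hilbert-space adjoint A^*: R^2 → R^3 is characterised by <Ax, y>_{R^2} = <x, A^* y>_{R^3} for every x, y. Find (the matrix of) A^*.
A^* = A^T =
[[0, -2],
 [-2, 0],
 [3, 3]]

For real matrices with standard dot products, the defining identity <Ax, y> = <x, A^* y> gives (Ax)^T y = x^T (A^*) y, i.e. x^T A^T y = x^T (A^*) y. Since this holds for all x, y, we must have A^* = A^T. Therefore
A^* =
[[0, -2],
 [-2, 0],
 [3, 3]].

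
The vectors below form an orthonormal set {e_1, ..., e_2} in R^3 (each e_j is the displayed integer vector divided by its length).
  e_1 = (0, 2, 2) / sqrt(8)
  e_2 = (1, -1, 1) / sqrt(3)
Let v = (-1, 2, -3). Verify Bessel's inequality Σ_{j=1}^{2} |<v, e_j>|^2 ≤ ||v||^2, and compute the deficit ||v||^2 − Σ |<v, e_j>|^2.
Σ |<v, e_j>|^2 = 25/2; ||v||^2 = 14; deficit = 3/2

Write each e_j = u_j / sqrt(<u_j, u_j>) where u_j is the displayed integer vector. Then <v, e_j> = <v, u_j> / sqrt(<u_j, u_j>), so |<v, e_j>|^2 = <v, u_j>^2 / <u_j, u_j>.
Coefficients: <v, e_1> = -2/sqrt(8), <v, e_2> = -6/sqrt(3).
Square and sum: Σ |<v, e_j>|^2 = 25/2.
Compute ||v||^2 = v·v = 14.
Deficit = 14 − 25/2 = 3/2 ≥ 0, confirming Bessel's inequality. (The deficit equals ||v − Σ <v,e_j> e_j||^2, the squared distance from v to span{e_j}.)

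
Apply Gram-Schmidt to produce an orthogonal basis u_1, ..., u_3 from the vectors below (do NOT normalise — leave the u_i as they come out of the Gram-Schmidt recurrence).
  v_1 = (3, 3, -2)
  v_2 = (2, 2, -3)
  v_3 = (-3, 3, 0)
Orthogonal basis:
  u_1 = (3, 3, -2)
  u_2 = (-5/11, -5/11, -15/11)
  u_3 = (-3, 3, 0)

Apply the Gram-Schmidt recurrence
  u_1 = v_1
  u_i = v_i − Σ_{j<i} ((v_i · u_j) / (u_j · u_j)) · u_j.

Step by step this gives:
  u_1 = (3, 3, -2)
  u_2 = (-5/11, -5/11, -15/11)
  u_3 = (-3, 3, 0)

Orthogonality check:
  u_2 · u_1 = 0 (should be 0)
  u_3 · u_1 = 0 (should be 0)
  u_3 · u_2 = 0 (should be 0)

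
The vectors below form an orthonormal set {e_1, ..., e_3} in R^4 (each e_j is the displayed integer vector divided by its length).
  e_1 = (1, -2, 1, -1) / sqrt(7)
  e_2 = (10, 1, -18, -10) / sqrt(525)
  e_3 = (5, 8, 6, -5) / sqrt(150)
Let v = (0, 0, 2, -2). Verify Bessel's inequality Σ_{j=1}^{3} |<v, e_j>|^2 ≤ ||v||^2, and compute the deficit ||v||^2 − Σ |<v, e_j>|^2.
Σ |<v, e_j>|^2 = 6; ||v||^2 = 8; deficit = 2

Write each e_j = u_j / sqrt(<u_j, u_j>) where u_j is the displayed integer vector. Then <v, e_j> = <v, u_j> / sqrt(<u_j, u_j>), so |<v, e_j>|^2 = <v, u_j>^2 / <u_j, u_j>.
Coefficients: <v, e_1> = 4/sqrt(7), <v, e_2> = -16/sqrt(525), <v, e_3> = 22/sqrt(150).
Square and sum: Σ |<v, e_j>|^2 = 6.
Compute ||v||^2 = v·v = 8.
Deficit = 8 − 6 = 2 ≥ 0, confirming Bessel's inequality. (The deficit equals ||v − Σ <v,e_j> e_j||^2, the squared distance from v to span{e_j}.)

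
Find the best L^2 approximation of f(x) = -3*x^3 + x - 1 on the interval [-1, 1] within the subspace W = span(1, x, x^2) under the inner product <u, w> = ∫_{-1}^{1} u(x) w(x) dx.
g(x) = -4*x/5 - 1

The best approximation g ∈ W is the orthogonal projection of f onto W. Writing g = a_0 + a_1 x + a_2 x^2, the coefficients solve the normal equations G · a = b where
  G_{ij} = <φ_i, φ_j> and b_i = <f, φ_i>, with φ_0 = 1, φ_1 = x, φ_2 = x^2.
G =
  [2, 0, 2/3]
  [0, 2/3, 0]
  [2/3, 0, 2/5],
b = (-2, -8/15, -2/3).
Solving gives a_0 = -1, a_1 = -4/5, a_2 = 0, so
  g(x) = -4*x/5 - 1.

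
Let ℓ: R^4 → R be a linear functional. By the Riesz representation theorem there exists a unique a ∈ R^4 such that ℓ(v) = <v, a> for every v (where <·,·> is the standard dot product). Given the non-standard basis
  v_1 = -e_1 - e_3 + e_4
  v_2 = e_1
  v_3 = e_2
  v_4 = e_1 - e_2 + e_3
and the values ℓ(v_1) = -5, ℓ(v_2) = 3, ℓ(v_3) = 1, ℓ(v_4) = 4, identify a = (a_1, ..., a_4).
a = (3, 1, 2, 0)

Write a = (a_1, ..., a_4) in the standard basis. For each basis vector v_i, ℓ(v_i) = <v_i, a> is a linear equation in the a_j's. Collect the n equations into a matrix system V a = ℓ, where row i of V is v_i (expressed in the standard basis). Since V is invertible (lower-triangular with 1s on the diagonal, up to permutation), solve by back-substitution:
  V =
[[-1, 0, -1, 1],
 [1, 0, 0, 0],
 [0, 1, 0, 0],
 [1, -1, 1, 0]]
  V a = (-5, 3, 1, 4)
Solving gives a = (3, 1, 2, 0).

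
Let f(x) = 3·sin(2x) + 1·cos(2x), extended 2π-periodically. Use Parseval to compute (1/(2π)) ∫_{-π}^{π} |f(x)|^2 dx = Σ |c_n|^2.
Σ |c_n|^2 = 5

Expand |f|^2 and use orthogonality of {sin(nx), cos(mx)} on [-π, π]:
  ∫_{-π}^{π} sin(nx)^2 dx = π, ∫ cos(mx)^2 dx = π, and cross terms integrate to 0.
So ∫_{-π}^{π} f(x)^2 dx = 3^2 · π + 1^2 · π = (9 + 1)π.
Divide by 2π: (9 + 1)/2 = 5.
By Parseval, this equals Σ |c_n|^2.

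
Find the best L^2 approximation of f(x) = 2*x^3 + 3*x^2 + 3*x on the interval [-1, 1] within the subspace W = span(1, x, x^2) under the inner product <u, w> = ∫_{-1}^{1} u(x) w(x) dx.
g(x) = 3*x^2 + 21*x/5

The best approximation g ∈ W is the orthogonal projection of f onto W. Writing g = a_0 + a_1 x + a_2 x^2, the coefficients solve the normal equations G · a = b where
  G_{ij} = <φ_i, φ_j> and b_i = <f, φ_i>, with φ_0 = 1, φ_1 = x, φ_2 = x^2.
G =
  [2, 0, 2/3]
  [0, 2/3, 0]
  [2/3, 0, 2/5],
b = (2, 14/5, 6/5).
Solving gives a_0 = 0, a_1 = 21/5, a_2 = 3, so
  g(x) = 3*x^2 + 21*x/5.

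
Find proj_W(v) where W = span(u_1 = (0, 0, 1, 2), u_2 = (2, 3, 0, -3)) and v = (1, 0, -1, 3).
proj_W(v) = (-5/37, -15/74, 34/37, 151/74)

Set up U = [u_1 | ... | u_2] ∈ R^(4×2). The projector onto W = col(U) is P = U (U^T U)^(-1) U^T.
Compute U^T U =
  [5, -6]
  [-6, 22],
and U^T v = (5, -7).
Solve U^T U · c = U^T v for the coefficients: c = (34/37, -5/74). The projection is proj_W(v) = U c.
Check: (v - proj_W(v)) · u_1 = 0  (should be 0).
Check: (v - proj_W(v)) · u_2 = 0  (should be 0).
Result: proj_W(v) = (-5/37, -15/74, 34/37, 151/74).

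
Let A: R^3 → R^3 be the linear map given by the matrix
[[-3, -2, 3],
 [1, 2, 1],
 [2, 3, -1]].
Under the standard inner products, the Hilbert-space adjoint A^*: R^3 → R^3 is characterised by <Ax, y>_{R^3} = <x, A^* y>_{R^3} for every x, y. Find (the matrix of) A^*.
A^* = A^T =
[[-3, 1, 2],
 [-2, 2, 3],
 [3, 1, -1]]

For real matrices with standard dot products, the defining identity <Ax, y> = <x, A^* y> gives (Ax)^T y = x^T (A^*) y, i.e. x^T A^T y = x^T (A^*) y. Since this holds for all x, y, we must have A^* = A^T. Therefore
A^* =
[[-3, 1, 2],
 [-2, 2, 3],
 [3, 1, -1]].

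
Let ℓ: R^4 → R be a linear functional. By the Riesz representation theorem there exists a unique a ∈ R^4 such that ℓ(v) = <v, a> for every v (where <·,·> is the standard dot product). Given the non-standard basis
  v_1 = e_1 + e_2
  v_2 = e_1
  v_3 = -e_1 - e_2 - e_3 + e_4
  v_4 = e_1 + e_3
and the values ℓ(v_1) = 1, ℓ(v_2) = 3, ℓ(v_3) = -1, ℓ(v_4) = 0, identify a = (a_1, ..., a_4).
a = (3, -2, -3, -3)

Write a = (a_1, ..., a_4) in the standard basis. For each basis vector v_i, ℓ(v_i) = <v_i, a> is a linear equation in the a_j's. Collect the n equations into a matrix system V a = ℓ, where row i of V is v_i (expressed in the standard basis). Since V is invertible (lower-triangular with 1s on the diagonal, up to permutation), solve by back-substitution:
  V =
[[1, 1, 0, 0],
 [1, 0, 0, 0],
 [-1, -1, -1, 1],
 [1, 0, 1, 0]]
  V a = (1, 3, -1, 0)
Solving gives a = (3, -2, -3, -3).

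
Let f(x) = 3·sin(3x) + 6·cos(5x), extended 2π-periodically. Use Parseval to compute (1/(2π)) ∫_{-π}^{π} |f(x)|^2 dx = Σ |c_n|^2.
Σ |c_n|^2 = 45/2

Expand |f|^2 and use orthogonality of {sin(nx), cos(mx)} on [-π, π]:
  ∫_{-π}^{π} sin(nx)^2 dx = π, ∫ cos(mx)^2 dx = π, and cross terms integrate to 0.
So ∫_{-π}^{π} f(x)^2 dx = 3^2 · π + 6^2 · π = (9 + 36)π.
Divide by 2π: (9 + 36)/2 = 45/2.
By Parseval, this equals Σ |c_n|^2.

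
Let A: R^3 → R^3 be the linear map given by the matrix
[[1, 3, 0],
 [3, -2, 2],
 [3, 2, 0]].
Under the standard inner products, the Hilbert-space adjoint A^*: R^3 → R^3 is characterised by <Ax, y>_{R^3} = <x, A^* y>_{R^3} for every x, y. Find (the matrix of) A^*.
A^* = A^T =
[[1, 3, 3],
 [3, -2, 2],
 [0, 2, 0]]

For real matrices with standard dot products, the defining identity <Ax, y> = <x, A^* y> gives (Ax)^T y = x^T (A^*) y, i.e. x^T A^T y = x^T (A^*) y. Since this holds for all x, y, we must have A^* = A^T. Therefore
A^* =
[[1, 3, 3],
 [3, -2, 2],
 [0, 2, 0]].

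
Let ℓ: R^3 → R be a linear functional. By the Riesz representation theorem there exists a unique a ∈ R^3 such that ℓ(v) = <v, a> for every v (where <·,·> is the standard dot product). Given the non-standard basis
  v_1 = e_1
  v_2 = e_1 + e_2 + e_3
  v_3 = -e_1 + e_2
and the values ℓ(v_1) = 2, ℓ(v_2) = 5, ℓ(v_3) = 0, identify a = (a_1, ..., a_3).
a = (2, 2, 1)

Write a = (a_1, ..., a_3) in the standard basis. For each basis vector v_i, ℓ(v_i) = <v_i, a> is a linear equation in the a_j's. Collect the n equations into a matrix system V a = ℓ, where row i of V is v_i (expressed in the standard basis). Since V is invertible (lower-triangular with 1s on the diagonal, up to permutation), solve by back-substitution:
  V =
[[1, 0, 0],
 [1, 1, 1],
 [-1, 1, 0]]
  V a = (2, 5, 0)
Solving gives a = (2, 2, 1).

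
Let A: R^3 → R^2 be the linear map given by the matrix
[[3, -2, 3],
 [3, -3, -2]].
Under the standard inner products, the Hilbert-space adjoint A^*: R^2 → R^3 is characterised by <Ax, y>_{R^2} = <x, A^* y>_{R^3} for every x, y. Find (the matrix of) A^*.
A^* = A^T =
[[3, 3],
 [-2, -3],
 [3, -2]]

For real matrices with standard dot products, the defining identity <Ax, y> = <x, A^* y> gives (Ax)^T y = x^T (A^*) y, i.e. x^T A^T y = x^T (A^*) y. Since this holds for all x, y, we must have A^* = A^T. Therefore
A^* =
[[3, 3],
 [-2, -3],
 [3, -2]].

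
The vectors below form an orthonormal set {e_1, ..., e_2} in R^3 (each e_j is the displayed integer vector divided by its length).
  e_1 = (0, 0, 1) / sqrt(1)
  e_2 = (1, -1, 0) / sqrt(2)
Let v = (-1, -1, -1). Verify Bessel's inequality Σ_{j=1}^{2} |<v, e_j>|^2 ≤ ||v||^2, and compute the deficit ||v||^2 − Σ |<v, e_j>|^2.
Σ |<v, e_j>|^2 = 1; ||v||^2 = 3; deficit = 2

Write each e_j = u_j / sqrt(<u_j, u_j>) where u_j is the displayed integer vector. Then <v, e_j> = <v, u_j> / sqrt(<u_j, u_j>), so |<v, e_j>|^2 = <v, u_j>^2 / <u_j, u_j>.
Coefficients: <v, e_1> = -1/sqrt(1), <v, e_2> = 0/sqrt(2).
Square and sum: Σ |<v, e_j>|^2 = 1.
Compute ||v||^2 = v·v = 3.
Deficit = 3 − 1 = 2 ≥ 0, confirming Bessel's inequality. (The deficit equals ||v − Σ <v,e_j> e_j||^2, the squared distance from v to span{e_j}.)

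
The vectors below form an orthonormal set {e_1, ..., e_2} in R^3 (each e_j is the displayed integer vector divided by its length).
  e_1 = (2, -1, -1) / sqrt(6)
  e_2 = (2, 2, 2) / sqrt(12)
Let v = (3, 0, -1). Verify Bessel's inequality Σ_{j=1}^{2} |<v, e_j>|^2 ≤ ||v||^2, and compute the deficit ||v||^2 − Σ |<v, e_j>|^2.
Σ |<v, e_j>|^2 = 19/2; ||v||^2 = 10; deficit = 1/2

Write each e_j = u_j / sqrt(<u_j, u_j>) where u_j is the displayed integer vector. Then <v, e_j> = <v, u_j> / sqrt(<u_j, u_j>), so |<v, e_j>|^2 = <v, u_j>^2 / <u_j, u_j>.
Coefficients: <v, e_1> = 7/sqrt(6), <v, e_2> = 4/sqrt(12).
Square and sum: Σ |<v, e_j>|^2 = 19/2.
Compute ||v||^2 = v·v = 10.
Deficit = 10 − 19/2 = 1/2 ≥ 0, confirming Bessel's inequality. (The deficit equals ||v − Σ <v,e_j> e_j||^2, the squared distance from v to span{e_j}.)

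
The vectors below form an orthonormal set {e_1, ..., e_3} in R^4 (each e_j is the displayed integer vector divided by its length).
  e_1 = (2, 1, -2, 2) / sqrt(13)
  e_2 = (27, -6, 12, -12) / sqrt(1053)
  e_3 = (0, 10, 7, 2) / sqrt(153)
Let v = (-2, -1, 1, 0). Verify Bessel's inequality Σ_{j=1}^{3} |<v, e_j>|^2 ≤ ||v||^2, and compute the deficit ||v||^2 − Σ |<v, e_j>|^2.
Σ |<v, e_j>|^2 = 86/17; ||v||^2 = 6; deficit = 16/17

Write each e_j = u_j / sqrt(<u_j, u_j>) where u_j is the displayed integer vector. Then <v, e_j> = <v, u_j> / sqrt(<u_j, u_j>), so |<v, e_j>|^2 = <v, u_j>^2 / <u_j, u_j>.
Coefficients: <v, e_1> = -7/sqrt(13), <v, e_2> = -36/sqrt(1053), <v, e_3> = -3/sqrt(153).
Square and sum: Σ |<v, e_j>|^2 = 86/17.
Compute ||v||^2 = v·v = 6.
Deficit = 6 − 86/17 = 16/17 ≥ 0, confirming Bessel's inequality. (The deficit equals ||v − Σ <v,e_j> e_j||^2, the squared distance from v to span{e_j}.)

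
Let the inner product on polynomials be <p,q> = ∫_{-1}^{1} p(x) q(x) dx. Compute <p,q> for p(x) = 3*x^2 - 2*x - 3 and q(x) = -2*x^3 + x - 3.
<p,q> = 184/15

Expand the product: p(x)·q(x) = -6*x^5 + 4*x^4 + 9*x^3 - 11*x^2 + 3*x + 9.
∫_{-1}^{1} of each monomial x^k gives [2/(k+1) if k even, 0 if k odd]. Integrating term-by-term (or equivalently evaluating the antiderivative F(x) = -x^6 + 4*x^5/5 + 9*x^4/4 - 11*x^3/3 + 3*x^2/2 + 9*x at the endpoints):
  F(1) − F(−1) = 533/60 − (-203/60) = 184/15.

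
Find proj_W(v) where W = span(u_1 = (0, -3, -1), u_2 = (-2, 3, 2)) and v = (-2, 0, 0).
proj_W(v) = (-80/49, -12/49, 36/49)

Set up U = [u_1 | ... | u_2] ∈ R^(3×2). The projector onto W = col(U) is P = U (U^T U)^(-1) U^T.
Compute U^T U =
  [10, -11]
  [-11, 17],
and U^T v = (0, 4).
Solve U^T U · c = U^T v for the coefficients: c = (44/49, 40/49). The projection is proj_W(v) = U c.
Check: (v - proj_W(v)) · u_1 = 0  (should be 0).
Check: (v - proj_W(v)) · u_2 = 0  (should be 0).
Result: proj_W(v) = (-80/49, -12/49, 36/49).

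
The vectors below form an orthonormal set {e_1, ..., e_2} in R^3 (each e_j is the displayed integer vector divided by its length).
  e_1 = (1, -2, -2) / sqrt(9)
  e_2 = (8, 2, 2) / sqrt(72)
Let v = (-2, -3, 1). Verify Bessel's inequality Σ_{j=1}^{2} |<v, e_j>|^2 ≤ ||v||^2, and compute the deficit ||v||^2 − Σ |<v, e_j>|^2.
Σ |<v, e_j>|^2 = 6; ||v||^2 = 14; deficit = 8

Write each e_j = u_j / sqrt(<u_j, u_j>) where u_j is the displayed integer vector. Then <v, e_j> = <v, u_j> / sqrt(<u_j, u_j>), so |<v, e_j>|^2 = <v, u_j>^2 / <u_j, u_j>.
Coefficients: <v, e_1> = 2/sqrt(9), <v, e_2> = -20/sqrt(72).
Square and sum: Σ |<v, e_j>|^2 = 6.
Compute ||v||^2 = v·v = 14.
Deficit = 14 − 6 = 8 ≥ 0, confirming Bessel's inequality. (The deficit equals ||v − Σ <v,e_j> e_j||^2, the squared distance from v to span{e_j}.)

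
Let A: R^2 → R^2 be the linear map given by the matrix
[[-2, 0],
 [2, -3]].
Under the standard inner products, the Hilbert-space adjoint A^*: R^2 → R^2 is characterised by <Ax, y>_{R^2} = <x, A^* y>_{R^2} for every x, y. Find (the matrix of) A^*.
A^* = A^T =
[[-2, 2],
 [0, -3]]

For real matrices with standard dot products, the defining identity <Ax, y> = <x, A^* y> gives (Ax)^T y = x^T (A^*) y, i.e. x^T A^T y = x^T (A^*) y. Since this holds for all x, y, we must have A^* = A^T. Therefore
A^* =
[[-2, 2],
 [0, -3]].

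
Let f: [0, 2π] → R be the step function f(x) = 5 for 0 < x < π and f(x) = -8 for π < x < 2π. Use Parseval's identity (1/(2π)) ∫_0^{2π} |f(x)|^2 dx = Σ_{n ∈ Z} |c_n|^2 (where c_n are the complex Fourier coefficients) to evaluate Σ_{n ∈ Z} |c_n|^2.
Σ |c_n|^2 = 89/2

Parseval equates the L^2 energy of f (normalised by 1/(2π)) with the ℓ^2 sum of its Fourier coefficients: (1/(2π)) ∫_0^{2π} |f|^2 = Σ |c_n|^2.
Compute the left side: (1/(2π)) [∫_0^π 5^2 dx + ∫_π^{2π} (-8)^2 dx] = (1/(2π)) · (25π + 64π) = (25 + 64)/2 = 89/2.
So Σ_{n ∈ Z} |c_n|^2 = 89/2.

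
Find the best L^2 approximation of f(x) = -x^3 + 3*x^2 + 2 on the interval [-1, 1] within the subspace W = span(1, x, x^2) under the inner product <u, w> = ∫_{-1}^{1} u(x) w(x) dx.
g(x) = 3*x^2 - 3*x/5 + 2

The best approximation g ∈ W is the orthogonal projection of f onto W. Writing g = a_0 + a_1 x + a_2 x^2, the coefficients solve the normal equations G · a = b where
  G_{ij} = <φ_i, φ_j> and b_i = <f, φ_i>, with φ_0 = 1, φ_1 = x, φ_2 = x^2.
G =
  [2, 0, 2/3]
  [0, 2/3, 0]
  [2/3, 0, 2/5],
b = (6, -2/5, 38/15).
Solving gives a_0 = 2, a_1 = -3/5, a_2 = 3, so
  g(x) = 3*x^2 - 3*x/5 + 2.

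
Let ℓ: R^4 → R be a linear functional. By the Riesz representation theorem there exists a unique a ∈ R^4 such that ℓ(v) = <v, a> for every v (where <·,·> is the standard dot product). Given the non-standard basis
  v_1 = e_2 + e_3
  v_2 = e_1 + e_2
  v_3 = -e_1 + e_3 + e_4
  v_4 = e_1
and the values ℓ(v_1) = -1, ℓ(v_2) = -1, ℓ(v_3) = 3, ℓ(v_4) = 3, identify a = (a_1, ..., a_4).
a = (3, -4, 3, 3)

Write a = (a_1, ..., a_4) in the standard basis. For each basis vector v_i, ℓ(v_i) = <v_i, a> is a linear equation in the a_j's. Collect the n equations into a matrix system V a = ℓ, where row i of V is v_i (expressed in the standard basis). Since V is invertible (lower-triangular with 1s on the diagonal, up to permutation), solve by back-substitution:
  V =
[[0, 1, 1, 0],
 [1, 1, 0, 0],
 [-1, 0, 1, 1],
 [1, 0, 0, 0]]
  V a = (-1, -1, 3, 3)
Solving gives a = (3, -4, 3, 3).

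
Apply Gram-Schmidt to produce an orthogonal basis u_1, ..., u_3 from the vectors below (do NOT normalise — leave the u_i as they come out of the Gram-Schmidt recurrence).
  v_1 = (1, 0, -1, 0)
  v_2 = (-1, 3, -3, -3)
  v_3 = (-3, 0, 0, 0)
Orthogonal basis:
  u_1 = (1, 0, -1, 0)
  u_2 = (-2, 3, -2, -3)
  u_3 = (-27/26, -9/13, -27/26, 9/13)

Apply the Gram-Schmidt recurrence
  u_1 = v_1
  u_i = v_i − Σ_{j<i} ((v_i · u_j) / (u_j · u_j)) · u_j.

Step by step this gives:
  u_1 = (1, 0, -1, 0)
  u_2 = (-2, 3, -2, -3)
  u_3 = (-27/26, -9/13, -27/26, 9/13)

Orthogonality check:
  u_2 · u_1 = 0 (should be 0)
  u_3 · u_1 = 0 (should be 0)
  u_3 · u_2 = 0 (should be 0)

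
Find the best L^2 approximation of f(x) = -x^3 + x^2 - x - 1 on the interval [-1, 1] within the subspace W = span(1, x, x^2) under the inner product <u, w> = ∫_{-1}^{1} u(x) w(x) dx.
g(x) = x^2 - 8*x/5 - 1

The best approximation g ∈ W is the orthogonal projection of f onto W. Writing g = a_0 + a_1 x + a_2 x^2, the coefficients solve the normal equations G · a = b where
  G_{ij} = <φ_i, φ_j> and b_i = <f, φ_i>, with φ_0 = 1, φ_1 = x, φ_2 = x^2.
G =
  [2, 0, 2/3]
  [0, 2/3, 0]
  [2/3, 0, 2/5],
b = (-4/3, -16/15, -4/15).
Solving gives a_0 = -1, a_1 = -8/5, a_2 = 1, so
  g(x) = x^2 - 8*x/5 - 1.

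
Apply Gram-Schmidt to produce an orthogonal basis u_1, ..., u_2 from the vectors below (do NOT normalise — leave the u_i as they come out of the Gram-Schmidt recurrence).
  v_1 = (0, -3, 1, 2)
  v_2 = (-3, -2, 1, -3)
Orthogonal basis:
  u_1 = (0, -3, 1, 2)
  u_2 = (-3, -25/14, 13/14, -22/7)

Apply the Gram-Schmidt recurrence
  u_1 = v_1
  u_i = v_i − Σ_{j<i} ((v_i · u_j) / (u_j · u_j)) · u_j.

Step by step this gives:
  u_1 = (0, -3, 1, 2)
  u_2 = (-3, -25/14, 13/14, -22/7)

Orthogonality check:
  u_2 · u_1 = 0 (should be 0)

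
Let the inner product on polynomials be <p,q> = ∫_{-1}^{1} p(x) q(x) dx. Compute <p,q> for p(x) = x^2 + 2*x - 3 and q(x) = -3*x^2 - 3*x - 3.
<p,q> = 84/5

Expand the product: p(x)·q(x) = -3*x^4 - 9*x^3 + 3*x + 9.
∫_{-1}^{1} of each monomial x^k gives [2/(k+1) if k even, 0 if k odd]. Integrating term-by-term (or equivalently evaluating the antiderivative F(x) = -3*x^5/5 - 9*x^4/4 + 3*x^2/2 + 9*x at the endpoints):
  F(1) − F(−1) = 153/20 − (-183/20) = 84/5.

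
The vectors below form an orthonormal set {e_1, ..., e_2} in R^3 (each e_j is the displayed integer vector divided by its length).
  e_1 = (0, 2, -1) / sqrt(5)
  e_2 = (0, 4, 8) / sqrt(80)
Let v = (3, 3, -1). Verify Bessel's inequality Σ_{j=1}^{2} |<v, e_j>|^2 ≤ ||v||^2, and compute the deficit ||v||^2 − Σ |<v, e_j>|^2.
Σ |<v, e_j>|^2 = 10; ||v||^2 = 19; deficit = 9

Write each e_j = u_j / sqrt(<u_j, u_j>) where u_j is the displayed integer vector. Then <v, e_j> = <v, u_j> / sqrt(<u_j, u_j>), so |<v, e_j>|^2 = <v, u_j>^2 / <u_j, u_j>.
Coefficients: <v, e_1> = 7/sqrt(5), <v, e_2> = 4/sqrt(80).
Square and sum: Σ |<v, e_j>|^2 = 10.
Compute ||v||^2 = v·v = 19.
Deficit = 19 − 10 = 9 ≥ 0, confirming Bessel's inequality. (The deficit equals ||v − Σ <v,e_j> e_j||^2, the squared distance from v to span{e_j}.)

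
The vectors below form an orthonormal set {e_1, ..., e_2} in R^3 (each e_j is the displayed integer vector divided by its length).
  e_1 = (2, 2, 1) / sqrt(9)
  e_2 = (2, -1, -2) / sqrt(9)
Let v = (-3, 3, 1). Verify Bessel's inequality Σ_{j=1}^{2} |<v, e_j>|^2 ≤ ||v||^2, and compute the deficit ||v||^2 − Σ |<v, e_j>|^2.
Σ |<v, e_j>|^2 = 122/9; ||v||^2 = 19; deficit = 49/9

Write each e_j = u_j / sqrt(<u_j, u_j>) where u_j is the displayed integer vector. Then <v, e_j> = <v, u_j> / sqrt(<u_j, u_j>), so |<v, e_j>|^2 = <v, u_j>^2 / <u_j, u_j>.
Coefficients: <v, e_1> = 1/sqrt(9), <v, e_2> = -11/sqrt(9).
Square and sum: Σ |<v, e_j>|^2 = 122/9.
Compute ||v||^2 = v·v = 19.
Deficit = 19 − 122/9 = 49/9 ≥ 0, confirming Bessel's inequality. (The deficit equals ||v − Σ <v,e_j> e_j||^2, the squared distance from v to span{e_j}.)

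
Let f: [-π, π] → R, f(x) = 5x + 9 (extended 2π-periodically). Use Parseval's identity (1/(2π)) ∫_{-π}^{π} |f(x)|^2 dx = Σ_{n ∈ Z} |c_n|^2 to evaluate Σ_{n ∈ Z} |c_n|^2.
Σ |c_n|^2 = 25π^2/3 + 81

Expand and integrate term by term over [-π, π]:
  ∫ (5x)^2 dx = 25·(2π^3/3); ∫ 2·5·(9)·x dx = 0 (odd integrand); ∫ 9^2 dx = 81·2π.
So (1/(2π)) ∫_{-π}^{π} (5x + 9)^2 dx = 25π^2/3 + 81 = 25π^2/3 + 81.
Parseval ⇒ Σ |c_n|^2 = 25π^2/3 + 81.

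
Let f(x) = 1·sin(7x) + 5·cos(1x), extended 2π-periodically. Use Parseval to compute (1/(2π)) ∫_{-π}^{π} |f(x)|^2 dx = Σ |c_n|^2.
Σ |c_n|^2 = 13

Expand |f|^2 and use orthogonality of {sin(nx), cos(mx)} on [-π, π]:
  ∫_{-π}^{π} sin(nx)^2 dx = π, ∫ cos(mx)^2 dx = π, and cross terms integrate to 0.
So ∫_{-π}^{π} f(x)^2 dx = 1^2 · π + 5^2 · π = (1 + 25)π.
Divide by 2π: (1 + 25)/2 = 13.
By Parseval, this equals Σ |c_n|^2.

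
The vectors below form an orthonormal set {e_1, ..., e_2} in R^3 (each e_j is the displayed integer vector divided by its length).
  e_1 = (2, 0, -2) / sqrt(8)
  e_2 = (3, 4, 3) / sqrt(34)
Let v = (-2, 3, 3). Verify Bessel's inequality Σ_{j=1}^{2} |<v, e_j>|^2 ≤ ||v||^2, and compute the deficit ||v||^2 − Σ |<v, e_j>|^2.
Σ |<v, e_j>|^2 = 325/17; ||v||^2 = 22; deficit = 49/17

Write each e_j = u_j / sqrt(<u_j, u_j>) where u_j is the displayed integer vector. Then <v, e_j> = <v, u_j> / sqrt(<u_j, u_j>), so |<v, e_j>|^2 = <v, u_j>^2 / <u_j, u_j>.
Coefficients: <v, e_1> = -10/sqrt(8), <v, e_2> = 15/sqrt(34).
Square and sum: Σ |<v, e_j>|^2 = 325/17.
Compute ||v||^2 = v·v = 22.
Deficit = 22 − 325/17 = 49/17 ≥ 0, confirming Bessel's inequality. (The deficit equals ||v − Σ <v,e_j> e_j||^2, the squared distance from v to span{e_j}.)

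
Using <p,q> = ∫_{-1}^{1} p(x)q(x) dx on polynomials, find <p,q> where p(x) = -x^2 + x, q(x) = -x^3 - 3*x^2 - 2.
<p,q> = 32/15

Expand the product: p(x)·q(x) = x^5 + 2*x^4 - 3*x^3 + 2*x^2 - 2*x.
∫_{-1}^{1} of each monomial x^k gives [2/(k+1) if k even, 0 if k odd]. Integrating term-by-term (or equivalently evaluating the antiderivative F(x) = x^6/6 + 2*x^5/5 - 3*x^4/4 + 2*x^3/3 - x^2 at the endpoints):
  F(1) − F(−1) = -31/60 − (-53/20) = 32/15.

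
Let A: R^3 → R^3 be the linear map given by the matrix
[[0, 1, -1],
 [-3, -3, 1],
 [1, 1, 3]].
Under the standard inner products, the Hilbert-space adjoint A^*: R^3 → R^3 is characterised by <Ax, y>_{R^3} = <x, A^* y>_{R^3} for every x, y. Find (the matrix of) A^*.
A^* = A^T =
[[0, -3, 1],
 [1, -3, 1],
 [-1, 1, 3]]

For real matrices with standard dot products, the defining identity <Ax, y> = <x, A^* y> gives (Ax)^T y = x^T (A^*) y, i.e. x^T A^T y = x^T (A^*) y. Since this holds for all x, y, we must have A^* = A^T. Therefore
A^* =
[[0, -3, 1],
 [1, -3, 1],
 [-1, 1, 3]].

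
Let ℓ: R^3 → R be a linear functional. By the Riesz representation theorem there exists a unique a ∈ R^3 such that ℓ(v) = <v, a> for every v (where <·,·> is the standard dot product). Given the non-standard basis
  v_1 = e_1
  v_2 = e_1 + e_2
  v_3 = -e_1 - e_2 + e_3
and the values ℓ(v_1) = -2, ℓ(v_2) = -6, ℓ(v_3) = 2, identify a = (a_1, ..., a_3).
a = (-2, -4, -4)

Write a = (a_1, ..., a_3) in the standard basis. For each basis vector v_i, ℓ(v_i) = <v_i, a> is a linear equation in the a_j's. Collect the n equations into a matrix system V a = ℓ, where row i of V is v_i (expressed in the standard basis). Since V is invertible (lower-triangular with 1s on the diagonal, up to permutation), solve by back-substitution:
  V =
[[1, 0, 0],
 [1, 1, 0],
 [-1, -1, 1]]
  V a = (-2, -6, 2)
Solving gives a = (-2, -4, -4).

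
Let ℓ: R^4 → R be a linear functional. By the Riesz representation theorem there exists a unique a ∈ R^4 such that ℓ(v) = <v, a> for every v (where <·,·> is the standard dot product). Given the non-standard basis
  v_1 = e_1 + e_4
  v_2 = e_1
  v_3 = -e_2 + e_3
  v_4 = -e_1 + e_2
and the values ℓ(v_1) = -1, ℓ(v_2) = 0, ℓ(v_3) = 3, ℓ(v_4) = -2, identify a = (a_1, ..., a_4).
a = (0, -2, 1, -1)

Write a = (a_1, ..., a_4) in the standard basis. For each basis vector v_i, ℓ(v_i) = <v_i, a> is a linear equation in the a_j's. Collect the n equations into a matrix system V a = ℓ, where row i of V is v_i (expressed in the standard basis). Since V is invertible (lower-triangular with 1s on the diagonal, up to permutation), solve by back-substitution:
  V =
[[1, 0, 0, 1],
 [1, 0, 0, 0],
 [0, -1, 1, 0],
 [-1, 1, 0, 0]]
  V a = (-1, 0, 3, -2)
Solving gives a = (0, -2, 1, -1).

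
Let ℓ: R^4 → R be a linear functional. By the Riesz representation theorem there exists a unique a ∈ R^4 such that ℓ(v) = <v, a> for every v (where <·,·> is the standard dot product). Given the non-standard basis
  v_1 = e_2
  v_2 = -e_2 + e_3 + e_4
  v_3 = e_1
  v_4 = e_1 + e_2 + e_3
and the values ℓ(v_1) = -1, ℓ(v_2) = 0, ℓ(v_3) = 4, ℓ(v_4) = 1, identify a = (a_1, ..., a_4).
a = (4, -1, -2, 1)

Write a = (a_1, ..., a_4) in the standard basis. For each basis vector v_i, ℓ(v_i) = <v_i, a> is a linear equation in the a_j's. Collect the n equations into a matrix system V a = ℓ, where row i of V is v_i (expressed in the standard basis). Since V is invertible (lower-triangular with 1s on the diagonal, up to permutation), solve by back-substitution:
  V =
[[0, 1, 0, 0],
 [0, -1, 1, 1],
 [1, 0, 0, 0],
 [1, 1, 1, 0]]
  V a = (-1, 0, 4, 1)
Solving gives a = (4, -1, -2, 1).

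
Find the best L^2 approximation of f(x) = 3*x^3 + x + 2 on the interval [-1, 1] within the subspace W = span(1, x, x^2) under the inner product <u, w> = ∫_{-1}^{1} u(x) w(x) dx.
g(x) = 14*x/5 + 2

The best approximation g ∈ W is the orthogonal projection of f onto W. Writing g = a_0 + a_1 x + a_2 x^2, the coefficients solve the normal equations G · a = b where
  G_{ij} = <φ_i, φ_j> and b_i = <f, φ_i>, with φ_0 = 1, φ_1 = x, φ_2 = x^2.
G =
  [2, 0, 2/3]
  [0, 2/3, 0]
  [2/3, 0, 2/5],
b = (4, 28/15, 4/3).
Solving gives a_0 = 2, a_1 = 14/5, a_2 = 0, so
  g(x) = 14*x/5 + 2.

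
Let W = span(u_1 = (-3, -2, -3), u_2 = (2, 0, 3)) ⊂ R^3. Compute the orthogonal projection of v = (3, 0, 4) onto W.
proj_W(v) = (171/61, 6/61, 252/61)

Set up U = [u_1 | ... | u_2] ∈ R^(3×2). The projector onto W = col(U) is P = U (U^T U)^(-1) U^T.
Compute U^T U =
  [22, -15]
  [-15, 13],
and U^T v = (-21, 18).
Solve U^T U · c = U^T v for the coefficients: c = (-3/61, 81/61). The projection is proj_W(v) = U c.
Check: (v - proj_W(v)) · u_1 = 0  (should be 0).
Check: (v - proj_W(v)) · u_2 = 0  (should be 0).
Result: proj_W(v) = (171/61, 6/61, 252/61).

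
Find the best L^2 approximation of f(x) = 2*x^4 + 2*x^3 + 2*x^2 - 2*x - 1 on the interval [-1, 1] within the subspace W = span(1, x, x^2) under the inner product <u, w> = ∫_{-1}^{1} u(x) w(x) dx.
g(x) = 26*x^2/7 - 4*x/5 - 41/35

The best approximation g ∈ W is the orthogonal projection of f onto W. Writing g = a_0 + a_1 x + a_2 x^2, the coefficients solve the normal equations G · a = b where
  G_{ij} = <φ_i, φ_j> and b_i = <f, φ_i>, with φ_0 = 1, φ_1 = x, φ_2 = x^2.
G =
  [2, 0, 2/3]
  [0, 2/3, 0]
  [2/3, 0, 2/5],
b = (2/15, -8/15, 74/105).
Solving gives a_0 = -41/35, a_1 = -4/5, a_2 = 26/7, so
  g(x) = 26*x^2/7 - 4*x/5 - 41/35.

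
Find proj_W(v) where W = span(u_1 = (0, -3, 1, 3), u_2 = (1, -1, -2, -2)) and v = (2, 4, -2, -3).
proj_W(v) = (37/165, 533/165, -8/5, -644/165)

Set up U = [u_1 | ... | u_2] ∈ R^(4×2). The projector onto W = col(U) is P = U (U^T U)^(-1) U^T.
Compute U^T U =
  [19, -5]
  [-5, 10],
and U^T v = (-23, 8).
Solve U^T U · c = U^T v for the coefficients: c = (-38/33, 37/165). The projection is proj_W(v) = U c.
Check: (v - proj_W(v)) · u_1 = 0  (should be 0).
Check: (v - proj_W(v)) · u_2 = 0  (should be 0).
Result: proj_W(v) = (37/165, 533/165, -8/5, -644/165).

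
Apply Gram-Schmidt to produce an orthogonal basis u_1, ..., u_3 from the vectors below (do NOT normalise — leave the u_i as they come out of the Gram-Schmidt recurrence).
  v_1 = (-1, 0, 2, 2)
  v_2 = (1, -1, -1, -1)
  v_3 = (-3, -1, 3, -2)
Orthogonal basis:
  u_1 = (-1, 0, 2, 2)
  u_2 = (4/9, -1, 1/9, 1/9)
  u_3 = (-26/11, -13/11, 21/11, -34/11)

Apply the Gram-Schmidt recurrence
  u_1 = v_1
  u_i = v_i − Σ_{j<i} ((v_i · u_j) / (u_j · u_j)) · u_j.

Step by step this gives:
  u_1 = (-1, 0, 2, 2)
  u_2 = (4/9, -1, 1/9, 1/9)
  u_3 = (-26/11, -13/11, 21/11, -34/11)

Orthogonality check:
  u_2 · u_1 = 0 (should be 0)
  u_3 · u_1 = 0 (should be 0)
  u_3 · u_2 = 0 (should be 0)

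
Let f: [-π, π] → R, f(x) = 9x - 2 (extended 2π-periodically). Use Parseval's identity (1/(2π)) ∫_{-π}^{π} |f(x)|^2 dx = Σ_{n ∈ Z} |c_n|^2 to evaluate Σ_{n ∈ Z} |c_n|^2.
Σ |c_n|^2 = 27π^2 + 4

Expand and integrate term by term over [-π, π]:
  ∫ (9x)^2 dx = 81·(2π^3/3); ∫ 2·9·(-2)·x dx = 0 (odd integrand); ∫ (-2)^2 dx = 4·2π.
So (1/(2π)) ∫_{-π}^{π} (9x - 2)^2 dx = 81π^2/3 + 4 = 27π^2 + 4.
Parseval ⇒ Σ |c_n|^2 = 27π^2 + 4.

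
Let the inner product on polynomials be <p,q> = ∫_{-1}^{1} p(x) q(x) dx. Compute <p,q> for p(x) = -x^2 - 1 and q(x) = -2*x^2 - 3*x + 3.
<p,q> = -88/15

Expand the product: p(x)·q(x) = 2*x^4 + 3*x^3 - x^2 + 3*x - 3.
∫_{-1}^{1} of each monomial x^k gives [2/(k+1) if k even, 0 if k odd]. Integrating term-by-term (or equivalently evaluating the antiderivative F(x) = 2*x^5/5 + 3*x^4/4 - x^3/3 + 3*x^2/2 - 3*x at the endpoints):
  F(1) − F(−1) = -41/60 − (311/60) = -88/15.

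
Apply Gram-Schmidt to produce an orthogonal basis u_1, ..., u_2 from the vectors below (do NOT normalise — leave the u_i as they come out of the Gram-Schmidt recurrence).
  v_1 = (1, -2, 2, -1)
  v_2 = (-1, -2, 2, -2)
Orthogonal basis:
  u_1 = (1, -2, 2, -1)
  u_2 = (-19/10, -1/5, 1/5, -11/10)

Apply the Gram-Schmidt recurrence
  u_1 = v_1
  u_i = v_i − Σ_{j<i} ((v_i · u_j) / (u_j · u_j)) · u_j.

Step by step this gives:
  u_1 = (1, -2, 2, -1)
  u_2 = (-19/10, -1/5, 1/5, -11/10)

Orthogonality check:
  u_2 · u_1 = 0 (should be 0)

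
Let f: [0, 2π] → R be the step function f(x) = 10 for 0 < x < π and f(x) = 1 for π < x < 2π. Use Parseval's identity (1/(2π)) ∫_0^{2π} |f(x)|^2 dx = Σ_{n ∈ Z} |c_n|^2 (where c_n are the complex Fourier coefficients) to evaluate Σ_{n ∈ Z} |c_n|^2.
Σ |c_n|^2 = 101/2

Parseval equates the L^2 energy of f (normalised by 1/(2π)) with the ℓ^2 sum of its Fourier coefficients: (1/(2π)) ∫_0^{2π} |f|^2 = Σ |c_n|^2.
Compute the left side: (1/(2π)) [∫_0^π 10^2 dx + ∫_π^{2π} 1^2 dx] = (1/(2π)) · (100π + 1π) = (100 + 1)/2 = 101/2.
So Σ_{n ∈ Z} |c_n|^2 = 101/2.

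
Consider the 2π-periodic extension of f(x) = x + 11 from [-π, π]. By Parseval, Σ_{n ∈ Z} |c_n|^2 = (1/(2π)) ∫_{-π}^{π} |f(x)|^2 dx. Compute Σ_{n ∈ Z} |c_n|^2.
Σ |c_n|^2 = π^2/3 + 121

Expand and integrate term by term over [-π, π]:
  ∫ (x)^2 dx = 1·(2π^3/3); ∫ 2·1·(11)·x dx = 0 (odd integrand); ∫ 11^2 dx = 121·2π.
So (1/(2π)) ∫_{-π}^{π} (x + 11)^2 dx = 1π^2/3 + 121 = π^2/3 + 121.
Parseval ⇒ Σ |c_n|^2 = π^2/3 + 121.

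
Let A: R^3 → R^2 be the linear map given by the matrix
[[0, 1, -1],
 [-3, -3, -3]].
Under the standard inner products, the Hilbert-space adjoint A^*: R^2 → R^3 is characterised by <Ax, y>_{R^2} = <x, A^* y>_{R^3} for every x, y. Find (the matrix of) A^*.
A^* = A^T =
[[0, -3],
 [1, -3],
 [-1, -3]]

For real matrices with standard dot products, the defining identity <Ax, y> = <x, A^* y> gives (Ax)^T y = x^T (A^*) y, i.e. x^T A^T y = x^T (A^*) y. Since this holds for all x, y, we must have A^* = A^T. Therefore
A^* =
[[0, -3],
 [1, -3],
 [-1, -3]].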